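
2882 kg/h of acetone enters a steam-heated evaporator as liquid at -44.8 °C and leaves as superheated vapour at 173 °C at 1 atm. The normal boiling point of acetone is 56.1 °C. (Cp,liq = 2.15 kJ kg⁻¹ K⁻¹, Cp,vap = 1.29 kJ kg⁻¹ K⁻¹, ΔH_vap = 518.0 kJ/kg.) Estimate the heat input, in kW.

Q = 709 kW

liquid -44.8→56.1 °C: 216.94 kJ/kg
vaporisation at 56.1 °C: 518 kJ/kg
vapour 56.1→173 °C: 150.8 kJ/kg
Δh = 216.94 + 518 + 150.8 = 885.74 kJ/kg
Q = ṁ·Δh = 2882 kg/h × 885.74 kJ/kg = 2.5527e+06 kJ/h
|Q| = 709.08 kW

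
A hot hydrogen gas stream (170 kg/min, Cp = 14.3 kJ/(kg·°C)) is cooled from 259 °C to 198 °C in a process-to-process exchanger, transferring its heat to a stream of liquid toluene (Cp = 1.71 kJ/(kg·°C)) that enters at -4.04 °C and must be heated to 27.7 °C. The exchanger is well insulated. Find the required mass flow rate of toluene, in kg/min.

Heat released by hot stream: Q = 170 × 14.3 × (259 − 198) = 148290 kJ/min
Energy balance on cold side (adiabatic exchanger): Q = ṁ_c·Cp_c·(T_c,out − T_c,in)
ṁ_c = 148290 / [1.71 × (27.7 − -4.04)] = 2732.2 kg/min

ṁ_c = 2730 kg/min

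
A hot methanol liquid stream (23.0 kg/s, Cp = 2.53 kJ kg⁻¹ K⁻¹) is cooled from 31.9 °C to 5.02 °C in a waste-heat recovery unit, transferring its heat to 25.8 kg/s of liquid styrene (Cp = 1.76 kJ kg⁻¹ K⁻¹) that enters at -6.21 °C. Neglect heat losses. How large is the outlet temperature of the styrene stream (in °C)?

T_c,out = 28.2 °C

Heat released by hot stream: Q = 23.0 × 2.53 × (31.9 − 5.02) = 1564.1 kJ/s
Energy balance on cold side (adiabatic exchanger): Q = ṁ_c·Cp_c·(T_c,out − T_c,in)
T_c,out = -6.21 + 1564.1/(25.8 × 1.76) = 28.237 °C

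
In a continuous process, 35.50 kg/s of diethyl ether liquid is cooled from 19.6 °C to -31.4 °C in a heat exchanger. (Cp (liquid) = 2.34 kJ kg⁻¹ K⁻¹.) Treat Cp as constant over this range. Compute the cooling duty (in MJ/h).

Q_c = 15300 MJ/h

Q = ṁ·Cp·ΔT = 35.50 × 2.34 × (-31.4 − 19.6) = -4236.6 kJ/s
Cooling duty = 15252 MJ/h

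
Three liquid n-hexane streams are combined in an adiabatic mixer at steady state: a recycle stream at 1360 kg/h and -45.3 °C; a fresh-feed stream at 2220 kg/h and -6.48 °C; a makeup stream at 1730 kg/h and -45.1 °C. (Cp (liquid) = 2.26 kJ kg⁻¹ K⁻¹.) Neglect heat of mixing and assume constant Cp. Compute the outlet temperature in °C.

Energy balance with Q = 0: Σ ṁᵢCp,ᵢ(T_out − Tᵢ) = 0
Σ ṁᵢCp,ᵢTᵢ = 1360×2.26×-45.3 + 2220×2.26×-6.48 + 1730×2.26×-45.1 = -348080
Σ ṁᵢCp,ᵢ = 1360×2.26 + 2220×2.26 + 1730×2.26 = 12001
T_out = -348080 / 12001 = -29.005 °C

T_out = -29.0 °C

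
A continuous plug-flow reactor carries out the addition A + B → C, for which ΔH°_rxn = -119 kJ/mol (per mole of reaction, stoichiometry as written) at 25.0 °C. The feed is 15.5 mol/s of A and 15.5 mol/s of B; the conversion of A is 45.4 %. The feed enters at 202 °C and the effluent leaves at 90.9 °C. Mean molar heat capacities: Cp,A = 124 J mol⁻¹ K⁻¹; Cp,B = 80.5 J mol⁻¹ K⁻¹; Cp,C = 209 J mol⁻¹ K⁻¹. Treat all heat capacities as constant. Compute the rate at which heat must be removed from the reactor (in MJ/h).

Q_out = 4270 MJ/h

Extent of reaction ξ = 0.454 × 15.5 = 7.037 mol/s
Reaction term: ξ·ΔH°_rxn = 7.037 × -119 = -837.4 kJ/s
Sensible, feed 202→25 °C: -561.05 kJ/s
Outlet flows (mol/s): A 8.463, B 8.463, C 7.037
Sensible, products 25→90.9 °C: 210.97 kJ/s
Q = ΔH = -1187.5 kJ/s = -1187.5 kW
Heat removed = 4274.9 MJ/h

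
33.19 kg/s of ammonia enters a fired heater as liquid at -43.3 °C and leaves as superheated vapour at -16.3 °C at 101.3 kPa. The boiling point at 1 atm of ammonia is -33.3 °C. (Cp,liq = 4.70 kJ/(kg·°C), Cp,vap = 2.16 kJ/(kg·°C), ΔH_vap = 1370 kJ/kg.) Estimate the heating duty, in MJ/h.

Q = 174000 MJ/h

liquid -43.3→-33.3 °C: 47 kJ/kg
vaporisation at -33.3 °C: 1370 kJ/kg
vapour -33.3→-16.3 °C: 36.72 kJ/kg
Δh = 47 + 1370 + 36.72 = 1453.7 kJ/kg
Q = ṁ·Δh = 33.19 kg/s × 1453.7 kJ/kg = 48249 kJ/s
|Q| = 48249 kW = 173700 MJ/h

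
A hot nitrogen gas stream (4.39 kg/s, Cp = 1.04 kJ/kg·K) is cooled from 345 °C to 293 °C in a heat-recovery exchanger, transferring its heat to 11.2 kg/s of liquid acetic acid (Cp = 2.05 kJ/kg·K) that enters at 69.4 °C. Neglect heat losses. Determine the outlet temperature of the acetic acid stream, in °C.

T_c,out = 79.7 °C

Heat released by hot stream: Q = 4.39 × 1.04 × (345 − 293) = 237.41 kJ/s
Energy balance on cold side (adiabatic exchanger): Q = ṁ_c·Cp_c·(T_c,out − T_c,in)
T_c,out = 69.4 + 237.41/(11.2 × 2.05) = 79.74 °C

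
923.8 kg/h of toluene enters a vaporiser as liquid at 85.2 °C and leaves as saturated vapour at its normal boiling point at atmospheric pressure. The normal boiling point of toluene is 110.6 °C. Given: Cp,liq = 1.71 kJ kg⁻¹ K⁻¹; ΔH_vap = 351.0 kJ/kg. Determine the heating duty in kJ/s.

liquid 85.2→110.6 °C: 43.434 kJ/kg
vaporisation at 110.6 °C: 351 kJ/kg
Δh = 43.434 + 351 = 394.43 kJ/kg
Q = ṁ·Δh = 923.8 kg/h × 394.43 kJ/kg = 364380 kJ/h
|Q| = 101.22 kW

Q = 101 kJ/s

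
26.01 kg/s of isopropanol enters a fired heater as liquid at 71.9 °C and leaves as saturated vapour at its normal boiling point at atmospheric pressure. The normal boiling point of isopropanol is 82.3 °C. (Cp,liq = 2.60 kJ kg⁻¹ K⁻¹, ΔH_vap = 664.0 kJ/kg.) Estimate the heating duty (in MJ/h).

liquid 71.9→82.3 °C: 27.04 kJ/kg
vaporisation at 82.3 °C: 664 kJ/kg
Δh = 27.04 + 664 = 691.04 kJ/kg
Q = ṁ·Δh = 26.01 kg/s × 691.04 kJ/kg = 17974 kJ/s
|Q| = 17974 kW = 64706 MJ/h

Q = 64700 MJ/h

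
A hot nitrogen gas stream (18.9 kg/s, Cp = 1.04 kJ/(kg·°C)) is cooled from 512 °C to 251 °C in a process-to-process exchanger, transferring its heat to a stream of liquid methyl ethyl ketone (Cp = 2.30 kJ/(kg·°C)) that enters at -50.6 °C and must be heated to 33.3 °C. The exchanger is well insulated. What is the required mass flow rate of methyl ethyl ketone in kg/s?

ṁ_c = 26.6 kg/s

Heat released by hot stream: Q = 18.9 × 1.04 × (512 − 251) = 5130.2 kJ/s
Energy balance on cold side (adiabatic exchanger): Q = ṁ_c·Cp_c·(T_c,out − T_c,in)
ṁ_c = 5130.2 / [2.30 × (33.3 − -50.6)] = 26.586 kg/s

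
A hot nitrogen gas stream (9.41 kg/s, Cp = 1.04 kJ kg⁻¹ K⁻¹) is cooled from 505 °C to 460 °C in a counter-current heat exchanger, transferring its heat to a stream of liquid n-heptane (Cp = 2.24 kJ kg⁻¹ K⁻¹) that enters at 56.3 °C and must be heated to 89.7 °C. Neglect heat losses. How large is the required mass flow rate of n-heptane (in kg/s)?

Heat released by hot stream: Q = 9.41 × 1.04 × (505 − 460) = 440.39 kJ/s
Energy balance on cold side (adiabatic exchanger): Q = ṁ_c·Cp_c·(T_c,out − T_c,in)
ṁ_c = 440.39 / [2.24 × (89.7 − 56.3)] = 5.8863 kg/s

ṁ_c = 5.89 kg/s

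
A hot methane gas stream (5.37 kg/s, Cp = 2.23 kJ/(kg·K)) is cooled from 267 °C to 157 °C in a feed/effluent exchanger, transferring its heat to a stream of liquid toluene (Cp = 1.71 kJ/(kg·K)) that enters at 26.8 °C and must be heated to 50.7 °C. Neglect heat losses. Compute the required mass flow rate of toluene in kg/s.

ṁ_c = 32.2 kg/s

Heat released by hot stream: Q = 5.37 × 2.23 × (267 − 157) = 1317.3 kJ/s
Energy balance on cold side (adiabatic exchanger): Q = ṁ_c·Cp_c·(T_c,out − T_c,in)
ṁ_c = 1317.3 / [1.71 × (50.7 − 26.8)] = 32.231 kg/s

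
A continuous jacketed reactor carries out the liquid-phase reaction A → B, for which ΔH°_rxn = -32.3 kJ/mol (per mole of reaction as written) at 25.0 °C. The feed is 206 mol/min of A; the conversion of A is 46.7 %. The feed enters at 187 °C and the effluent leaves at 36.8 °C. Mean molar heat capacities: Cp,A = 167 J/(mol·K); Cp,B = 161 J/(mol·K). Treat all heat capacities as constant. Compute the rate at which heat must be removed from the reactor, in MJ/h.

Q_out = 497 MJ/h

Extent of reaction ξ = 0.467 × 206 = 96.202 mol/min
Reaction term: ξ·ΔH°_rxn = 96.202 × -32.3 = -3107.3 kJ/min
Sensible, feed 187→25 °C: -5573.1 kJ/min
Outlet flows (mol/min): A 109.8, B 96.202
Sensible, products 25→36.8 °C: 399.13 kJ/min
Q = ΔH = -8281.3 kJ/min = -138.02 kW
Heat removed = 496.88 MJ/h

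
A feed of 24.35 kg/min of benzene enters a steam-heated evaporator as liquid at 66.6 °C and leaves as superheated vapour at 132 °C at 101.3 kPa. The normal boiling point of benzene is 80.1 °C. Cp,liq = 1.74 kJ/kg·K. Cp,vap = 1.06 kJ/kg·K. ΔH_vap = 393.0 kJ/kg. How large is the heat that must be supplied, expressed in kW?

Q = 191 kW

liquid 66.6→80.1 °C: 23.49 kJ/kg
vaporisation at 80.1 °C: 393 kJ/kg
vapour 80.1→132 °C: 55.014 kJ/kg
Δh = 23.49 + 393 + 55.014 = 471.5 kJ/kg
Q = ṁ·Δh = 24.35 kg/min × 471.5 kJ/kg = 11481 kJ/min
|Q| = 191.35 kW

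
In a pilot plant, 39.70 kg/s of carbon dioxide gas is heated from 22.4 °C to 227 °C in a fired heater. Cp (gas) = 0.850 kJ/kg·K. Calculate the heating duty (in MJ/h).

Q = 24900 MJ/h

Q = ṁ·Cp·ΔT = 39.70 × 0.850 × (227 − 22.4) = 6904.2 kJ/s
Heating duty = 24855 MJ/h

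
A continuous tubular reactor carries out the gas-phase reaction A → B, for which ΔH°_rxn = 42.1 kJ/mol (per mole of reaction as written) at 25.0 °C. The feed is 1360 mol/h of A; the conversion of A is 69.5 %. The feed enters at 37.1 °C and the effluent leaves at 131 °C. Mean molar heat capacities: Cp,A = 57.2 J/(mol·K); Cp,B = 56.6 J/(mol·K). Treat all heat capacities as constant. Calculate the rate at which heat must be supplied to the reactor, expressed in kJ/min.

Q_in = 784 kJ/min

Extent of reaction ξ = 0.695 × 1360 = 945.2 mol/h
Reaction term: ξ·ΔH°_rxn = 945.2 × 42.1 = 39793 kJ/h
Sensible, feed 37.1→25 °C: -941.28 kJ/h
Outlet flows (mol/h): A 414.8, B 945.2
Sensible, products 25→131 °C: 8185.8 kJ/h
Q = ΔH = 47037 kJ/h = 13.066 kW
Heat supplied = 783.96 kJ/min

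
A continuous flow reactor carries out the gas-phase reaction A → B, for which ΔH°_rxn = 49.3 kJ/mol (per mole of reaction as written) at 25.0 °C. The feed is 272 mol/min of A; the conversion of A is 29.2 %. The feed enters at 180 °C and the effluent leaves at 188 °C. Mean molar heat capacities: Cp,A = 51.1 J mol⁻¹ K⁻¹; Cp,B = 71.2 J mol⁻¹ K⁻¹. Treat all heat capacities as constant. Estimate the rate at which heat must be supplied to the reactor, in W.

Q_in = 71500 W

Extent of reaction ξ = 0.292 × 272 = 79.424 mol/min
Reaction term: ξ·ΔH°_rxn = 79.424 × 49.3 = 3915.6 kJ/min
Sensible, feed 180→25 °C: -2154.4 kJ/min
Outlet flows (mol/min): A 192.58, B 79.424
Sensible, products 25→188 °C: 2525.8 kJ/min
Q = ΔH = 4287 kJ/min = 71.45 kW
Heat supplied = 71450 W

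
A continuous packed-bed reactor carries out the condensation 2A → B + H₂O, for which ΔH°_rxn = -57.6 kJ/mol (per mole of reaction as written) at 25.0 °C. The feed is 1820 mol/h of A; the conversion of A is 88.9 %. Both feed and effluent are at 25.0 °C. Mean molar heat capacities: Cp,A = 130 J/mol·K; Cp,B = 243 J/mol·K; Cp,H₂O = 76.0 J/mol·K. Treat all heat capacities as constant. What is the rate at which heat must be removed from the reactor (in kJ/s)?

Extent of reaction ξ = 0.889 × 1820 / 2 = 808.99 mol/h
Reaction term: ξ·ΔH°_rxn = 808.99 × -57.6 = -46598 kJ/h
Q = ΔH = -46598 kJ/h = -12.944 kW
Heat removed = 12.944 kJ/s

Q_out = 12.9 kJ/s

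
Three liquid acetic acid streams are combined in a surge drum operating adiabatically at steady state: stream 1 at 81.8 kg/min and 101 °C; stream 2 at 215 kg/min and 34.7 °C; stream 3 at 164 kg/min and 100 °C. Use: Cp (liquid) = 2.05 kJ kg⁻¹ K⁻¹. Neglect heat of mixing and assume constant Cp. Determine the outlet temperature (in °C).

Energy balance with Q = 0: Σ ṁᵢCp,ᵢ(T_out − Tᵢ) = 0
T_out = Σ ṁᵢCp,ᵢTᵢ / Σ ṁᵢCp,ᵢ
      = 65851 / 944.64 = 69.71 °C

T_out = 69.7 °C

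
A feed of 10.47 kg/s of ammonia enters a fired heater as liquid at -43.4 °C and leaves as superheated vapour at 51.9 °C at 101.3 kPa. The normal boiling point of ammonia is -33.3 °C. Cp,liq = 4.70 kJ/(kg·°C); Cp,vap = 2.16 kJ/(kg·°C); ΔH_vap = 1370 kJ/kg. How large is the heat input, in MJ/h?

Q = 60400 MJ/h

liquid -43.4→-33.3 °C: 47.47 kJ/kg
vaporisation at -33.3 °C: 1370 kJ/kg
vapour -33.3→51.9 °C: 184.03 kJ/kg
Δh = 47.47 + 1370 + 184.03 = 1601.5 kJ/kg
Q = ṁ·Δh = 10.47 kg/s × 1601.5 kJ/kg = 16768 kJ/s
|Q| = 16768 kW = 60364 MJ/h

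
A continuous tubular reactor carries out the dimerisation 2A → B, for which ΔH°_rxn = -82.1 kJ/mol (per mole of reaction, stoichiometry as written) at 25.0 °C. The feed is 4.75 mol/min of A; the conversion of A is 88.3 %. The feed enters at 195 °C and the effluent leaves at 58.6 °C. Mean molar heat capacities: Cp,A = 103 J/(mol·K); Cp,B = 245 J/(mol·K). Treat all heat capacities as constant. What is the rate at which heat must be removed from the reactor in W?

Q_out = 3940 W

Extent of reaction ξ = 0.883 × 4.75 / 2 = 2.0971 mol/min
Reaction term: ξ·ΔH°_rxn = 2.0971 × -82.1 = -172.17 kJ/min
Sensible, feed 195→25 °C: -83.172 kJ/min
Outlet flows (mol/min): A 0.55575, B 2.0971
Sensible, products 25→58.6 °C: 19.187 kJ/min
Q = ΔH = -236.16 kJ/min = -3.936 kW
Heat removed = 3936 W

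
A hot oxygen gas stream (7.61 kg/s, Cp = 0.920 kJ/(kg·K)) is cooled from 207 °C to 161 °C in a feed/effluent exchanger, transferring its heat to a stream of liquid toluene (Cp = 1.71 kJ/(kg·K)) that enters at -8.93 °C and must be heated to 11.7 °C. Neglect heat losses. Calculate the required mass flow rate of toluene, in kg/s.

Heat released by hot stream: Q = 7.61 × 0.920 × (207 − 161) = 322.06 kJ/s
Energy balance on cold side (adiabatic exchanger): Q = ṁ_c·Cp_c·(T_c,out − T_c,in)
ṁ_c = 322.06 / [1.71 × (11.7 − -8.93)] = 9.1292 kg/s

ṁ_c = 9.13 kg/s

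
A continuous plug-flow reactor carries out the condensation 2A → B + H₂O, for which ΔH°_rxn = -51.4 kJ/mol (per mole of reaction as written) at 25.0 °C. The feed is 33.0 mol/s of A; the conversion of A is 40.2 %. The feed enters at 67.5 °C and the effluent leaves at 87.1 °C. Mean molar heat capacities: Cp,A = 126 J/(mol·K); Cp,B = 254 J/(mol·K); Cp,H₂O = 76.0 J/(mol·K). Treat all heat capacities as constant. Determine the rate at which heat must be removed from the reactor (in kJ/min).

Q_out = 13600 kJ/min

Extent of reaction ξ = 0.402 × 33.0 / 2 = 6.633 mol/s
Reaction term: ξ·ΔH°_rxn = 6.633 × -51.4 = -340.94 kJ/s
Sensible, feed 67.5→25 °C: -176.72 kJ/s
Outlet flows (mol/s): A 19.734, B 6.633, H₂O 6.633
Sensible, products 25→87.1 °C: 290.34 kJ/s
Q = ΔH = -227.31 kJ/s = -227.31 kW
Heat removed = 13639 kJ/min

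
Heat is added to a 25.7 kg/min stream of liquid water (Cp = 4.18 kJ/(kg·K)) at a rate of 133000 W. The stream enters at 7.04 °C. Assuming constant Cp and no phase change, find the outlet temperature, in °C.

Q = 133000 W = 7980 kJ/min
ΔT = Q/(ṁ·Cp) = 7980/(25.7×4.18) = 74.284 K
T_out = 7.04 + 74.284 = 81.324 °C

T_out = 81.3 °C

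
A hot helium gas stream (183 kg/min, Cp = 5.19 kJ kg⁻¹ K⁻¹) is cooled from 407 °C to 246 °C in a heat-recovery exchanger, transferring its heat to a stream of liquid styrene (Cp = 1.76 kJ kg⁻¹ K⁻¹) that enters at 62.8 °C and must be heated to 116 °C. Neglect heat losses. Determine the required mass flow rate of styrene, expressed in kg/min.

Heat released by hot stream: Q = 183 × 5.19 × (407 − 246) = 152910 kJ/min
Energy balance on cold side (adiabatic exchanger): Q = ṁ_c·Cp_c·(T_c,out − T_c,in)
ṁ_c = 152910 / [1.76 × (116 − 62.8)] = 1633.1 kg/min

ṁ_c = 1630 kg/min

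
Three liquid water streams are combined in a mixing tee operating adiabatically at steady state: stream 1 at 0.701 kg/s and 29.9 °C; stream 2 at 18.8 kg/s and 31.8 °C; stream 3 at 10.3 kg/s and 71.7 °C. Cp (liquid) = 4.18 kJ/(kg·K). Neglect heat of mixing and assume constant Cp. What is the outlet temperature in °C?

T_out = 45.5 °C

Energy balance with Q = 0: Σ ṁᵢCp,ᵢ(T_out − Tᵢ) = 0
T_out = Σ ṁᵢCp,ᵢTᵢ / Σ ṁᵢCp,ᵢ
      = 5673.6 / 124.57 = 45.546 °C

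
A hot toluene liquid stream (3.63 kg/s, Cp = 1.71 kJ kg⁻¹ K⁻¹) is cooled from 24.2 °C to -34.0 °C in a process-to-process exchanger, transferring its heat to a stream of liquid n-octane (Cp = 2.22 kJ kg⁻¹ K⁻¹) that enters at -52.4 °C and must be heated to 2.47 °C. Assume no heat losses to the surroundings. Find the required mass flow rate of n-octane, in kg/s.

ṁ_c = 2.97 kg/s

Heat released by hot stream: Q = 3.63 × 1.71 × (24.2 − -34.0) = 361.26 kJ/s
Energy balance on cold side (adiabatic exchanger): Q = ṁ_c·Cp_c·(T_c,out − T_c,in)
ṁ_c = 361.26 / [2.22 × (2.47 − -52.4)] = 2.9658 kg/s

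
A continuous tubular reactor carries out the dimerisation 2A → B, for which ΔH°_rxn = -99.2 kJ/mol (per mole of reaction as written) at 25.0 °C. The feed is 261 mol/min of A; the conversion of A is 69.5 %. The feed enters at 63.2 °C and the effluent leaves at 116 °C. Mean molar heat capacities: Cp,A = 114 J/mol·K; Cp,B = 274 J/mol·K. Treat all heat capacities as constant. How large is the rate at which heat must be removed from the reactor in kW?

Extent of reaction ξ = 0.695 × 261 / 2 = 90.697 mol/min
Reaction term: ξ·ΔH°_rxn = 90.697 × -99.2 = -8997.2 kJ/min
Sensible, feed 63.2→25 °C: -1136.6 kJ/min
Outlet flows (mol/min): A 79.605, B 90.697
Sensible, products 25→116 °C: 3087.3 kJ/min
Q = ΔH = -7046.5 kJ/min = -117.44 kW
Heat removed = 117.44 kW

Q_out = 117 kW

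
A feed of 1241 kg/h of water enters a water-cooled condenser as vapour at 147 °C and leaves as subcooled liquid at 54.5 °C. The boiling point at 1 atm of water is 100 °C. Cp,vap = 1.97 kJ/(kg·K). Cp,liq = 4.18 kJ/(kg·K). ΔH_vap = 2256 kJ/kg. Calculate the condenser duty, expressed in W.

vapour 147→100 °C: -92.59 kJ/kg
condensation at 100 °C: -2256 kJ/kg
liquid 100→54.5 °C: -190.19 kJ/kg
Δh = -92.59 + -2256 + -190.19 = -2538.8 kJ/kg
Q = ṁ·Δh = 1241 kg/h × -2538.8 kJ/kg = -3.1506e+06 kJ/h
|Q| = 875.17 kW = 875170 W

Q_c = 875000 W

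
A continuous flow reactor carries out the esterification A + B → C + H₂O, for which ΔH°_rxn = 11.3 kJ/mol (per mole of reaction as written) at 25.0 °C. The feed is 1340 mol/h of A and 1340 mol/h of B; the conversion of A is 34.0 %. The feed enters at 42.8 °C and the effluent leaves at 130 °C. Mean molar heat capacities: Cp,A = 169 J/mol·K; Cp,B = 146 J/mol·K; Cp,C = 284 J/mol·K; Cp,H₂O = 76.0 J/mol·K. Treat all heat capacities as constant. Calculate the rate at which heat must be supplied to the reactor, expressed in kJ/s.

Extent of reaction ξ = 0.340 × 1340 = 455.6 mol/h
Reaction term: ξ·ΔH°_rxn = 455.6 × 11.3 = 5148.3 kJ/h
Sensible, feed 42.8→25 °C: -7513.4 kJ/h
Outlet flows (mol/h): A 884.4, B 884.4, C 455.6, H₂O 455.6
Sensible, products 25→130 °C: 46473 kJ/h
Q = ΔH = 44108 kJ/h = 12.252 kW
Heat supplied = 12.252 kJ/s

Q_in = 12.3 kJ/s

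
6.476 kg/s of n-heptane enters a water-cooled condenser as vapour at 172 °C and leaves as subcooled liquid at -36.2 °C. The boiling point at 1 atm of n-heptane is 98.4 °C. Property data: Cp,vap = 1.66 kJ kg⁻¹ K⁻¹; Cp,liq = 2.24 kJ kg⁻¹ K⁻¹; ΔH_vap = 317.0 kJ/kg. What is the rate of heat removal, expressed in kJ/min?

vapour 172→98.4 °C: -122.18 kJ/kg
condensation at 98.4 °C: -317 kJ/kg
liquid 98.4→-36.2 °C: -301.5 kJ/kg
Δh = -122.18 + -317 + -301.5 = -740.68 kJ/kg
Q = ṁ·Δh = 6.476 kg/s × -740.68 kJ/kg = -4796.6 kJ/s
|Q| = 4796.6 kW = 287800 kJ/min

Q_c = 288000 kJ/min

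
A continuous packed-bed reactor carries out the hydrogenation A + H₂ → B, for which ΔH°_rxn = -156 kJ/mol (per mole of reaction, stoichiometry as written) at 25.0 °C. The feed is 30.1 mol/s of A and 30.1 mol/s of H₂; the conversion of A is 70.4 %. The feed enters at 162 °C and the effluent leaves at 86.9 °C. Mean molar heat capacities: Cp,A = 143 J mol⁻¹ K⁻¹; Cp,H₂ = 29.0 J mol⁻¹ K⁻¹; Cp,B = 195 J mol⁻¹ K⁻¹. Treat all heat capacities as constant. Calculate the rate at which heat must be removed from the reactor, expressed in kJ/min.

Extent of reaction ξ = 0.704 × 30.1 = 21.19 mol/s
Reaction term: ξ·ΔH°_rxn = 21.19 × -156 = -3305.7 kJ/s
Sensible, feed 162→25 °C: -709.28 kJ/s
Outlet flows (mol/s): A 8.9096, H₂ 8.9096, B 21.19
Sensible, products 25→86.9 °C: 350.64 kJ/s
Q = ΔH = -3664.3 kJ/s = -3664.3 kW
Heat removed = 219860 kJ/min

Q_out = 220000 kJ/min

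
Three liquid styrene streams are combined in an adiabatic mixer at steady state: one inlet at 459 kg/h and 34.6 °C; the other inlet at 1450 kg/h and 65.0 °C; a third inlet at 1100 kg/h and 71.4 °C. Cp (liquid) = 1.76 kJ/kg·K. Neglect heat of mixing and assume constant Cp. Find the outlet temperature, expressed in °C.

Energy balance with Q = 0: Σ ṁᵢCp,ᵢ(T_out − Tᵢ) = 0
T_out = Σ ṁᵢCp,ᵢTᵢ / Σ ṁᵢCp,ᵢ
      = 332060 / 5295.8 = 62.702 °C

T_out = 62.7 °C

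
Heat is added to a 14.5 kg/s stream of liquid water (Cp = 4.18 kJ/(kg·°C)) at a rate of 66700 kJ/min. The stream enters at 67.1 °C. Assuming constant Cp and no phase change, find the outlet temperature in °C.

Q = 66700 kJ/min = 1111.7 kJ/s
ΔT = Q/(ṁ·Cp) = 1111.7/(14.5×4.18) = 18.341 K
T_out = 67.1 + 18.341 = 85.441 °C

T_out = 85.4 °C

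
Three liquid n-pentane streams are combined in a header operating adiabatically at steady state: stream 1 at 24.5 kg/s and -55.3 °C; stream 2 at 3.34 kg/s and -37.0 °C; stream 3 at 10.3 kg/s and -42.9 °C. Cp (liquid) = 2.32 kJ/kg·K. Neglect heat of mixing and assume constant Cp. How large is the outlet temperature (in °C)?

No heat crosses the boundary, so H_out = H_in.
T_out = Σ ṁᵢCp,ᵢTᵢ / Σ ṁᵢCp,ᵢ
      = -4455.1 / 88.485 = -50.349 °C

T_out = -50.3 °C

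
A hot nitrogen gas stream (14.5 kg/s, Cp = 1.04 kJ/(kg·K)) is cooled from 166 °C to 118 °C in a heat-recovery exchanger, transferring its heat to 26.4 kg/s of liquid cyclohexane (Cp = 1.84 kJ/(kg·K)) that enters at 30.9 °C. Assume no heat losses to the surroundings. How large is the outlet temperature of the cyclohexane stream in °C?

Heat released by hot stream: Q = 14.5 × 1.04 × (166 − 118) = 723.84 kJ/s
Energy balance on cold side (adiabatic exchanger): Q = ṁ_c·Cp_c·(T_c,out − T_c,in)
T_c,out = 30.9 + 723.84/(26.4 × 1.84) = 45.801 °C

T_c,out = 45.8 °C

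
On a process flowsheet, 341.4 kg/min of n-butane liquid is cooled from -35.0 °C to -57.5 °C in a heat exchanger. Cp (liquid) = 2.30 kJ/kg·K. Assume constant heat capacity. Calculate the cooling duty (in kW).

Q_c = 294 kW

Q = ṁ·Cp·ΔT = 341.4 × 2.30 × (-57.5 − -35.0) = -17667 kJ/min
Converting: 17667 / 60 s = 294.46 kW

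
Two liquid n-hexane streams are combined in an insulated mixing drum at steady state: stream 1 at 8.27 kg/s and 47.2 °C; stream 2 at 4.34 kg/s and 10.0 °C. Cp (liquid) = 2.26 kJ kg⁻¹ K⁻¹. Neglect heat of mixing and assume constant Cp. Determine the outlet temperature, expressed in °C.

T_out = 34.4 °C

Adiabatic, steady state ⇒ Σ ṁᵢCp,ᵢ(T_out − Tᵢ) = 0
T_out = Σ ṁᵢCp,ᵢTᵢ / Σ ṁᵢCp,ᵢ
      = 980.26 / 28.499 = 34.397 °C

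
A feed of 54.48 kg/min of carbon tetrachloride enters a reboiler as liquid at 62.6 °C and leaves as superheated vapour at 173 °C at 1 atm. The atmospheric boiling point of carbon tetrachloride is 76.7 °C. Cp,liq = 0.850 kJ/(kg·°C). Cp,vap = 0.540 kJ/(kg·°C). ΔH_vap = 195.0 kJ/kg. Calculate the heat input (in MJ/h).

Q = 847 MJ/h

liquid 62.6→76.7 °C: 11.985 kJ/kg
vaporisation at 76.7 °C: 195 kJ/kg
vapour 76.7→173 °C: 52.002 kJ/kg
Δh = 11.985 + 195 + 52.002 = 258.99 kJ/kg
Q = ṁ·Δh = 54.48 kg/min × 258.99 kJ/kg = 14110 kJ/min
|Q| = 235.16 kW = 846.58 MJ/h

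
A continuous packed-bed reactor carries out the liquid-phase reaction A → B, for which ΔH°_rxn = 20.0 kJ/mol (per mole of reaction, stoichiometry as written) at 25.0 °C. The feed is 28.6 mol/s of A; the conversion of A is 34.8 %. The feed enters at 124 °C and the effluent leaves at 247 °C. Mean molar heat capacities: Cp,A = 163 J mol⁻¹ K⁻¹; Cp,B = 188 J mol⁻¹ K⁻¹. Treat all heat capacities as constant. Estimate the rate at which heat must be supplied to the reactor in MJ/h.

Q_in = 2980 MJ/h

Extent of reaction ξ = 0.348 × 28.6 = 9.9528 mol/s
Reaction term: ξ·ΔH°_rxn = 9.9528 × 20.0 = 199.06 kJ/s
Sensible, feed 124→25 °C: -461.52 kJ/s
Outlet flows (mol/s): A 18.647, B 9.9528
Sensible, products 25→247 °C: 1090.2 kJ/s
Q = ΔH = 827.7 kJ/s = 827.7 kW
Heat supplied = 2979.7 MJ/h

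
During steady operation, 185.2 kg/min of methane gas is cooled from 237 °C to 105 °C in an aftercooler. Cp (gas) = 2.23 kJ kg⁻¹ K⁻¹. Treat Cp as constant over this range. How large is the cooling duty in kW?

Q = ṁ·Cp·ΔT = 185.2 × 2.23 × (105 − 237) = -54515 kJ/min
Converting: 54515 / 60 s = 908.59 kW

Q_c = 909 kW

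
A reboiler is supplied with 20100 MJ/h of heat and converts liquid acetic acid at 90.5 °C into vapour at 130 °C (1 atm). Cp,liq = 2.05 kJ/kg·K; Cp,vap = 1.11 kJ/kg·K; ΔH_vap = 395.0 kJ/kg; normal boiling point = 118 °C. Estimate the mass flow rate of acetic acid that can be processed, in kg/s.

Δh = 2.05×(118−90.5) + 395.0 + 1.11×(130−118) = 464.69 kJ/kg
Q = 20100 MJ/h = 5583.3 kJ/s = 5583.3 kJ/s
ṁ = Q/Δh = 5583.3 / 464.69 = 12.015 kg/s

ṁ = 12.0 kg/s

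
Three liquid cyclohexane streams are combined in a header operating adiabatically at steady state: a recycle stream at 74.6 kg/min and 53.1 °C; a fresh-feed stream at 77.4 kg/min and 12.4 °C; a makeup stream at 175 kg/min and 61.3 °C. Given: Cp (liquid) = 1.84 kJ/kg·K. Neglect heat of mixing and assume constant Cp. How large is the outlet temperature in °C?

T_out = 47.9 °C

No heat crosses the boundary, so H_out = H_in.
T_out = Σ ṁᵢCp,ᵢTᵢ / Σ ṁᵢCp,ᵢ
      = 28793 / 601.68 = 47.855 °C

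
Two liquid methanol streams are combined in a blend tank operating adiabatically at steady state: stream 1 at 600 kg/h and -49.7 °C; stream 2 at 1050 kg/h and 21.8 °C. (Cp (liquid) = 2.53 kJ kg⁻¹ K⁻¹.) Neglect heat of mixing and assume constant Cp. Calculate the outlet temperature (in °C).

T_out = -4.20 °C

Energy balance with Q = 0: Σ ṁᵢCp,ᵢ(T_out − Tᵢ) = 0
T_out = Σ ṁᵢCp,ᵢTᵢ / Σ ṁᵢCp,ᵢ
      = -17533 / 4174.5 = -4.2 °C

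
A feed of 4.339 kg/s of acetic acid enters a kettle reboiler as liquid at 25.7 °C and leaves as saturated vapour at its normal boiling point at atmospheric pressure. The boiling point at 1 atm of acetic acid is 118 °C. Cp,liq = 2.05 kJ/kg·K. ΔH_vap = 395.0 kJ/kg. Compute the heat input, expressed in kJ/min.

liquid 25.7→118 °C: 189.21 kJ/kg
vaporisation at 118 °C: 395 kJ/kg
Δh = 189.21 + 395 = 584.21 kJ/kg
Q = ṁ·Δh = 4.339 kg/s × 584.21 kJ/kg = 2534.9 kJ/s
|Q| = 2534.9 kW = 152090 kJ/min

Q = 152000 kJ/min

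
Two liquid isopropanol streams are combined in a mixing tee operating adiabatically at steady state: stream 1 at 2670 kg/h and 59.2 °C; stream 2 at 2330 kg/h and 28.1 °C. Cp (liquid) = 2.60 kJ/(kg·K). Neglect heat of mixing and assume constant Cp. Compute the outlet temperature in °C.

Adiabatic, steady state ⇒ Σ ṁᵢCp,ᵢ(T_out − Tᵢ) = 0
T_out = Σ ṁᵢCp,ᵢTᵢ / Σ ṁᵢCp,ᵢ
      = 581200 / 13000 = 44.707 °C

T_out = 44.7 °C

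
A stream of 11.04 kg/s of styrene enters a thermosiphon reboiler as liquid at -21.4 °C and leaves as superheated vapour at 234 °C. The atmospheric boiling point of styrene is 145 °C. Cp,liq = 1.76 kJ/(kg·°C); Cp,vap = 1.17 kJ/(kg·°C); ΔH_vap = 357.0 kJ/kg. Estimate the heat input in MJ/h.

liquid -21.4→145 °C: 292.86 kJ/kg
vaporisation at 145 °C: 357 kJ/kg
vapour 145→234 °C: 104.13 kJ/kg
Δh = 292.86 + 357 + 104.13 = 753.99 kJ/kg
Q = ṁ·Δh = 11.04 kg/s × 753.99 kJ/kg = 8324.1 kJ/s
|Q| = 8324.1 kW = 29967 MJ/h

Q = 30000 MJ/h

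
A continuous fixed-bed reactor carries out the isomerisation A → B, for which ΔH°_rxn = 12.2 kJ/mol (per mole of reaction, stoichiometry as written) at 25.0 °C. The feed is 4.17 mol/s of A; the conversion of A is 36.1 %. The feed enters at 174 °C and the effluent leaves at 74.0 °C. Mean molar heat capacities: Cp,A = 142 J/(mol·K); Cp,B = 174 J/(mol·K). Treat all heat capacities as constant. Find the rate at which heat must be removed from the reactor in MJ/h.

Q_out = 139 MJ/h

Extent of reaction ξ = 0.361 × 4.17 = 1.5054 mol/s
Reaction term: ξ·ΔH°_rxn = 1.5054 × 12.2 = 18.366 kJ/s
Sensible, feed 174→25 °C: -88.229 kJ/s
Outlet flows (mol/s): A 2.6646, B 1.5054
Sensible, products 25→74.0 °C: 31.375 kJ/s
Q = ΔH = -38.488 kJ/s = -38.488 kW
Heat removed = 138.56 MJ/h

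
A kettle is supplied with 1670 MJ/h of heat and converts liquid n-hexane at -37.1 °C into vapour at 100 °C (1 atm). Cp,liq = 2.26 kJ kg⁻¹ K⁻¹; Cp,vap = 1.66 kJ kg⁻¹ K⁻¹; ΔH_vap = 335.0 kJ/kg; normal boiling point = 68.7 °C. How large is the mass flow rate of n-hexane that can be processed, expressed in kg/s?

ṁ = 0.741 kg/s

Δh = 2.26×(68.7−-37.1) + 335.0 + 1.66×(100−68.7) = 626.07 kJ/kg
Q = 1670 MJ/h = 463.89 kJ/s = 463.89 kJ/s
ṁ = Q/Δh = 463.89 / 626.07 = 0.74096 kg/s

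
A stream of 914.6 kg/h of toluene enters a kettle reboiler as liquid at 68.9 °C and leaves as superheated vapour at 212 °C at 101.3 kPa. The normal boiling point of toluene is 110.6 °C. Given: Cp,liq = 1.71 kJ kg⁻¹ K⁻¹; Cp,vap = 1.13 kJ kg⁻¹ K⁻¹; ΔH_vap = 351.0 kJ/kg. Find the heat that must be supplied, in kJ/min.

liquid 68.9→110.6 °C: 71.307 kJ/kg
vaporisation at 110.6 °C: 351 kJ/kg
vapour 110.6→212 °C: 114.58 kJ/kg
Δh = 71.307 + 351 + 114.58 = 536.89 kJ/kg
Q = ṁ·Δh = 914.6 kg/h × 536.89 kJ/kg = 491040 kJ/h
|Q| = 136.4 kW = 8184 kJ/min

Q = 8180 kJ/min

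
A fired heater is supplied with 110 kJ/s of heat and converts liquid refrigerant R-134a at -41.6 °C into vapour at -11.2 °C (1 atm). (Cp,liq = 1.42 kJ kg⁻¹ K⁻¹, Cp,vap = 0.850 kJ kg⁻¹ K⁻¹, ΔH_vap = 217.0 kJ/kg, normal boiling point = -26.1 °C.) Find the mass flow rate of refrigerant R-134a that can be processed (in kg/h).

ṁ = 1570 kg/h

Δh = 1.42×(-26.1−-41.6) + 217.0 + 0.850×(-11.2−-26.1) = 251.67 kJ/kg
Q = 110 kJ/s = 110 kJ/s = 396000 kJ/h
ṁ = Q/Δh = 396000 / 251.67 = 1573.5 kg/h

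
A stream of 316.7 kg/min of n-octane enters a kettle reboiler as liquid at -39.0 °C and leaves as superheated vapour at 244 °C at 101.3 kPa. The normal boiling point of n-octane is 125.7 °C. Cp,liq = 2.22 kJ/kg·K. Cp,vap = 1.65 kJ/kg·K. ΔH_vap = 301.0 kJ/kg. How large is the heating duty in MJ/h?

Q = 16400 MJ/h

liquid -39.0→125.7 °C: 365.63 kJ/kg
vaporisation at 125.7 °C: 301 kJ/kg
vapour 125.7→244 °C: 195.19 kJ/kg
Δh = 365.63 + 301 + 195.19 = 861.83 kJ/kg
Q = ṁ·Δh = 316.7 kg/min × 861.83 kJ/kg = 272940 kJ/min
|Q| = 4549 kW = 16376 MJ/h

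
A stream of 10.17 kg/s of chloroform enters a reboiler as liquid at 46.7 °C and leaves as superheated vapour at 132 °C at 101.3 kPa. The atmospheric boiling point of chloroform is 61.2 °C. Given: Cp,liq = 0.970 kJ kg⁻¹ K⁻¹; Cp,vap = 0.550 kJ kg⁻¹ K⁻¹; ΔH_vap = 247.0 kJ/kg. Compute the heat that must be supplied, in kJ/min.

Q = 183000 kJ/min

liquid 46.7→61.2 °C: 14.065 kJ/kg
vaporisation at 61.2 °C: 247 kJ/kg
vapour 61.2→132 °C: 38.94 kJ/kg
Δh = 14.065 + 247 + 38.94 = 300 kJ/kg
Q = ṁ·Δh = 10.17 kg/s × 300 kJ/kg = 3051.1 kJ/s
|Q| = 3051.1 kW = 183060 kJ/min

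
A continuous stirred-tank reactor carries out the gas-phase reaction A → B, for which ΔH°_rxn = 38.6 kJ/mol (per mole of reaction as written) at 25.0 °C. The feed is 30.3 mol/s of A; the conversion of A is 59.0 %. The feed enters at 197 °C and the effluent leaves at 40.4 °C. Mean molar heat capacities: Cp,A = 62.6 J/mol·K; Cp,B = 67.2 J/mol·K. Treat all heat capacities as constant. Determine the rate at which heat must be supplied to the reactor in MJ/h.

Q_in = 1420 MJ/h

Extent of reaction ξ = 0.590 × 30.3 = 17.877 mol/s
Reaction term: ξ·ΔH°_rxn = 17.877 × 38.6 = 690.05 kJ/s
Sensible, feed 197→25 °C: -326.25 kJ/s
Outlet flows (mol/s): A 12.423, B 17.877
Sensible, products 25→40.4 °C: 30.477 kJ/s
Q = ΔH = 394.28 kJ/s = 394.28 kW
Heat supplied = 1419.4 MJ/h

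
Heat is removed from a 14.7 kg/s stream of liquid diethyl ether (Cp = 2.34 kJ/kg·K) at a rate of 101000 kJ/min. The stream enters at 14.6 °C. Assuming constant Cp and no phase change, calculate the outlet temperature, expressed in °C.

T_out = -34.3 °C

Q = 101000 kJ/min = 1683.3 kJ/s
ΔT = Q/(ṁ·Cp) = 1683.3/(14.7×2.34) = 48.937 K
T_out = 14.6 − 48.937 = -34.337 °C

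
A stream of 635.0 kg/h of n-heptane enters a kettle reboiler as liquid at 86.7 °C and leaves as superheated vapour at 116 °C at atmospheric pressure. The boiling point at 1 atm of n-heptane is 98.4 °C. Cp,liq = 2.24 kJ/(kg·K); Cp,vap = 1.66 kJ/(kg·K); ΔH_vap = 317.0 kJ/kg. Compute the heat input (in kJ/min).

Q = 3940 kJ/min

liquid 86.7→98.4 °C: 26.208 kJ/kg
vaporisation at 98.4 °C: 317 kJ/kg
vapour 98.4→116 °C: 29.216 kJ/kg
Δh = 26.208 + 317 + 29.216 = 372.42 kJ/kg
Q = ṁ·Δh = 635.0 kg/h × 372.42 kJ/kg = 236490 kJ/h
|Q| = 65.691 kW = 3941.5 kJ/min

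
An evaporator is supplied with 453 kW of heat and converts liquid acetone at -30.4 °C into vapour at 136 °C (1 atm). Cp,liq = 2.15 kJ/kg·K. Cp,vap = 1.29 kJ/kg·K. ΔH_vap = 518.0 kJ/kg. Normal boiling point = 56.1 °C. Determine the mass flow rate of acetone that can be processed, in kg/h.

Δh = 2.15×(56.1−-30.4) + 518.0 + 1.29×(136−56.1) = 807.05 kJ/kg
Q = 453 kW = 453 kJ/s = 1.6308e+06 kJ/h
ṁ = Q/Δh = 1.6308e+06 / 807.05 = 2020.7 kg/h

ṁ = 2020 kg/h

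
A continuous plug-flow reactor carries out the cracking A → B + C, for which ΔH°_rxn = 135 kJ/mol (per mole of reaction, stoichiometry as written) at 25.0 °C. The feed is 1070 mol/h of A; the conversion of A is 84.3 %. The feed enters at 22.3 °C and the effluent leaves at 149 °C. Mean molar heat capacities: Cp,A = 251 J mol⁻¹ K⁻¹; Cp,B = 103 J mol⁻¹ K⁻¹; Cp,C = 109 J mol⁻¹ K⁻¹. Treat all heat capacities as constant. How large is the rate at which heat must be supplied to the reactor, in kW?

Q_in = 42.1 kW

Extent of reaction ξ = 0.843 × 1070 = 902.01 mol/h
Reaction term: ξ·ΔH°_rxn = 902.01 × 135 = 121770 kJ/h
Sensible, feed 22.3→25 °C: 725.14 kJ/h
Outlet flows (mol/h): A 167.99, B 902.01, C 902.01
Sensible, products 25→149 °C: 28941 kJ/h
Q = ΔH = 151440 kJ/h = 42.066 kW
Heat supplied = 42.066 kW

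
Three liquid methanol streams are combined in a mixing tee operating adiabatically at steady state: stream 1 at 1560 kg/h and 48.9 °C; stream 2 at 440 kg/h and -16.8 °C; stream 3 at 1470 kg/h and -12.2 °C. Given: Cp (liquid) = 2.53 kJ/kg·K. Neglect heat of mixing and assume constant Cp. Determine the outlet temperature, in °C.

Adiabatic, steady state ⇒ Σ ṁᵢCp,ᵢ(T_out − Tᵢ) = 0
T_out = Σ ṁᵢCp,ᵢTᵢ / Σ ṁᵢCp,ᵢ
      = 128920 / 8779.1 = 14.685 °C

T_out = 14.7 °C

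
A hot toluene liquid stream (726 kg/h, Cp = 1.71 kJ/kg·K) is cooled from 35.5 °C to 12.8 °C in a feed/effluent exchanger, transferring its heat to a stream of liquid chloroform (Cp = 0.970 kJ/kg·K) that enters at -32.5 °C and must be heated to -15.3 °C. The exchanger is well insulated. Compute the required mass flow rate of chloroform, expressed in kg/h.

Heat released by hot stream: Q = 726 × 1.71 × (35.5 − 12.8) = 28181 kJ/h
Energy balance on cold side (adiabatic exchanger): Q = ṁ_c·Cp_c·(T_c,out − T_c,in)
ṁ_c = 28181 / [0.970 × (-15.3 − -32.5)] = 1689.1 kg/h

ṁ_c = 1690 kg/h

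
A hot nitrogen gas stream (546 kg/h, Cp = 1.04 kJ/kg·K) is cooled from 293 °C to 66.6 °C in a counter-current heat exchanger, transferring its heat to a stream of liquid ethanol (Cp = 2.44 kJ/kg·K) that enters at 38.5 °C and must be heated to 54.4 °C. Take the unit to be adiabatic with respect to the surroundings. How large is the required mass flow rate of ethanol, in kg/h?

Heat released by hot stream: Q = 546 × 1.04 × (293 − 66.6) = 128560 kJ/h
Energy balance on cold side (adiabatic exchanger): Q = ṁ_c·Cp_c·(T_c,out − T_c,in)
ṁ_c = 128560 / [2.44 × (54.4 − 38.5)] = 3313.7 kg/h

ṁ_c = 3310 kg/h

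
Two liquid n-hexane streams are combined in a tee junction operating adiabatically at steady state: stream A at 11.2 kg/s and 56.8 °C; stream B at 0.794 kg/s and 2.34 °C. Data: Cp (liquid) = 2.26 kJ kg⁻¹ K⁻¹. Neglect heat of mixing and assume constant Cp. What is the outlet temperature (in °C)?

T_out = 53.2 °C

No heat crosses the boundary, so H_out = H_in.
Σ ṁᵢCp,ᵢTᵢ = 11.2×2.26×56.8 + 0.794×2.26×2.34 = 1441.9
Σ ṁᵢCp,ᵢ = 11.2×2.26 + 0.794×2.26 = 27.106
T_out = 1441.9 / 27.106 = 53.195 °C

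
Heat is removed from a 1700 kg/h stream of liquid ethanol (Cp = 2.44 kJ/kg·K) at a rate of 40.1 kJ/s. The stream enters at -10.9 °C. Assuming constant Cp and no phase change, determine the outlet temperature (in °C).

Q = 40.1 kJ/s = 144360 kJ/h
ΔT = Q/(ṁ·Cp) = 144360/(1700×2.44) = 34.802 K
T_out = -10.9 − 34.802 = -45.702 °C

T_out = -45.7 °C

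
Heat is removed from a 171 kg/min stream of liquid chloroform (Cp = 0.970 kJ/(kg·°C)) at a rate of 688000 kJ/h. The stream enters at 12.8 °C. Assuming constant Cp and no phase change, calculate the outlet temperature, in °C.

T_out = -56.3 °C

Q = 688000 kJ/h = 11467 kJ/min
ΔT = Q/(ṁ·Cp) = 11467/(171×0.970) = 69.13 K
T_out = 12.8 − 69.13 = -56.33 °C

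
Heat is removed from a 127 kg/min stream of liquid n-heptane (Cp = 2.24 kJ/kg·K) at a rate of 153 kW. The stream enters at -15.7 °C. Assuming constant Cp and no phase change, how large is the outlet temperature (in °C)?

T_out = -48.0 °C

Q = 153 kW = 9180 kJ/min
ΔT = Q/(ṁ·Cp) = 9180/(127×2.24) = 32.269 K
T_out = -15.7 − 32.269 = -47.969 °C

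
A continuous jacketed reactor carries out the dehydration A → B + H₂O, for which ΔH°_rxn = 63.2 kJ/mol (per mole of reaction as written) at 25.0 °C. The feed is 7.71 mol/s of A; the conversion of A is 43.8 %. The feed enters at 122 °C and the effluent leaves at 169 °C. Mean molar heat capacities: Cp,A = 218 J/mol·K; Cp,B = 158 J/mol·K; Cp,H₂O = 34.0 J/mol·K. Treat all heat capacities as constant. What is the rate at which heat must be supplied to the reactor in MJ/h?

Extent of reaction ξ = 0.438 × 7.71 = 3.377 mol/s
Reaction term: ξ·ΔH°_rxn = 3.377 × 63.2 = 213.43 kJ/s
Sensible, feed 122→25 °C: -163.04 kJ/s
Outlet flows (mol/s): A 4.333, B 3.377, H₂O 3.377
Sensible, products 25→169 °C: 229.39 kJ/s
Q = ΔH = 279.78 kJ/s = 279.78 kW
Heat supplied = 1007.2 MJ/h

Q_in = 1010 MJ/h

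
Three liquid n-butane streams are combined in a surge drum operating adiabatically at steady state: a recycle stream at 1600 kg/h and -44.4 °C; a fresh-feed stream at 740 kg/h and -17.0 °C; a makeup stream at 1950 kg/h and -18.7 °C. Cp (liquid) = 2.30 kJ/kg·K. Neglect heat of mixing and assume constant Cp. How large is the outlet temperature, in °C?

T_out = -28.0 °C

No heat crosses the boundary, so H_out = H_in.
Σ ṁᵢCp,ᵢTᵢ = 1600×2.30×-44.4 + 740×2.30×-17.0 + 1950×2.30×-18.7 = -276200
Σ ṁᵢCp,ᵢ = 1600×2.30 + 740×2.30 + 1950×2.30 = 9867
T_out = -276200 / 9867 = -27.992 °C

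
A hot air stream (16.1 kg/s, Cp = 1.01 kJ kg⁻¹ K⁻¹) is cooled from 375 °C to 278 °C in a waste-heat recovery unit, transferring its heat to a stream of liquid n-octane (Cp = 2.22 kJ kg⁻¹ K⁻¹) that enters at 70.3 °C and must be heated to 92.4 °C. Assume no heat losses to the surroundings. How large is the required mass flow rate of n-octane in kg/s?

ṁ_c = 32.1 kg/s

Heat released by hot stream: Q = 16.1 × 1.01 × (375 − 278) = 1577.3 kJ/s
Energy balance on cold side (adiabatic exchanger): Q = ṁ_c·Cp_c·(T_c,out − T_c,in)
ṁ_c = 1577.3 / [2.22 × (92.4 − 70.3)] = 32.149 kg/s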